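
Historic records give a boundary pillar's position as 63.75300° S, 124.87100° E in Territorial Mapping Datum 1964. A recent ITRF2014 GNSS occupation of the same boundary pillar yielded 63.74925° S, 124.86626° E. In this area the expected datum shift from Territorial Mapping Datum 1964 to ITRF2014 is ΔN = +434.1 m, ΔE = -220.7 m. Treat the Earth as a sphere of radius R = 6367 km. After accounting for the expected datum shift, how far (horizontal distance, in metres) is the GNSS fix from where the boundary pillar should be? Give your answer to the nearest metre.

Observed coordinate differences: Δφ = +0.00375°, Δλ = -0.00474°.
Converting to metres (1° lat = 111125 m, cos φ = 0.442242): observed ΔN = 416.7 m, observed ΔE = -232.9 m.
Subtracting the expected shift leaves a residual of 416.7 − (434.1) = -17.4 m north and -232.9 − (-220.7) = -12.2 m east.
Residual distance = √((-17.4)² + (-12.2)²) = 21.3 m.

21 m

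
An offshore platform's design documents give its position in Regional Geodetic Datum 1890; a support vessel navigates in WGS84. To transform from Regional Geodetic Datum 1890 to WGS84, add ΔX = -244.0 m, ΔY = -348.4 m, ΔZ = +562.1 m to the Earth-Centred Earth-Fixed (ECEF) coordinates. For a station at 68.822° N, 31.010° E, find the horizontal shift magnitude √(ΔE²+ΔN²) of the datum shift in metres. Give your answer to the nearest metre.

The local east axis at (φ, λ) is (−sin λ, cos λ, 0), so ΔE = −sin(31.010°)·(-244.0) + cos(31.010°)·(-348.4) = -172.90 m.
The local north axis is (−sin φ cos λ, −sin φ sin λ, cos φ), giving ΔN = 195.003 + 167.369 + 203.068 = 565.44 m.
Horizontal magnitude = √(ΔE² + ΔN²) = √((-172.90)² + 565.44²) = 591.28 m.

591 m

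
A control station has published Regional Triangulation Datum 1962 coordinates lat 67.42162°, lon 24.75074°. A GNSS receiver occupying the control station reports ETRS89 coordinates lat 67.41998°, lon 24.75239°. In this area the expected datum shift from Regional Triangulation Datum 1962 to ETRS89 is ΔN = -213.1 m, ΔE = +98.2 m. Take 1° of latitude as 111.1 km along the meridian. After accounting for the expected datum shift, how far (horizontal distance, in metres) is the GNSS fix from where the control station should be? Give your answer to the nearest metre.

42 m

Observed coordinate differences: Δφ = -0.00164°, Δλ = +0.00165°.
Converting to metres (1° lat = 111100 m, cos φ = 0.383947): observed ΔN = -182.2 m, observed ΔE = 70.4 m.
Subtracting the expected shift leaves a residual of -182.2 − (-213.1) = 30.9 m north and 70.4 − (98.2) = -27.8 m east.
Residual distance = √(30.9² + (-27.8)²) = 41.6 m.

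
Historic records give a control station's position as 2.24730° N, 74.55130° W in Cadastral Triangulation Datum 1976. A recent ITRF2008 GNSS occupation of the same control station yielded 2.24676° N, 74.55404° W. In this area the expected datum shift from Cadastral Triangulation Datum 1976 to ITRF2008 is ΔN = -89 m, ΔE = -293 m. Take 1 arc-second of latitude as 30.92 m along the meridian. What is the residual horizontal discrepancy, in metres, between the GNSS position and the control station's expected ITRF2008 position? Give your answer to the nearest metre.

Observed coordinate differences: Δφ = -0.00054°, Δλ = -0.00274°.
Converting to metres (1° lat = 111312 m, cos φ = 0.999231): observed ΔN = -60.1 m, observed ΔE = -304.8 m.
Subtracting the expected shift leaves a residual of -60.1 − (-89) = 28.9 m north and -304.8 − (-293) = -11.8 m east.
Residual distance = √(28.9² + (-11.8)²) = 31.2 m.

31 m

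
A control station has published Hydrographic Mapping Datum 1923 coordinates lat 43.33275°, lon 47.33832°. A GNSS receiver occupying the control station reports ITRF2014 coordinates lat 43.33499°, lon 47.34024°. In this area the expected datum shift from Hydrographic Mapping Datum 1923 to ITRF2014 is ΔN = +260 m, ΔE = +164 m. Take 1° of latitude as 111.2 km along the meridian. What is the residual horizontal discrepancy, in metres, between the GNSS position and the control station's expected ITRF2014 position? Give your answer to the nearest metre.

14 m

Observed coordinate differences: Δφ = +0.00224°, Δλ = +0.00192°.
Converting to metres (1° lat = 111200 m, cos φ = 0.727381): observed ΔN = 249.1 m, observed ΔE = 155.3 m.
Subtracting the expected shift leaves a residual of 249.1 − (260) = -10.9 m north and 155.3 − (164) = -8.7 m east.
Residual distance = √((-10.9)² + (-8.7)²) = 14.0 m.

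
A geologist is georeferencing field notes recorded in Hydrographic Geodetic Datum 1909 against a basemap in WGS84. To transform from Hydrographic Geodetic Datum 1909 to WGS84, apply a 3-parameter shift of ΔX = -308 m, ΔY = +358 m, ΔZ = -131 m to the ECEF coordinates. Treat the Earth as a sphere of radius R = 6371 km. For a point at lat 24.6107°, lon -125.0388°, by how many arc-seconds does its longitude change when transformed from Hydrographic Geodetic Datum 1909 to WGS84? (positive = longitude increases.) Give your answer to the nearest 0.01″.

sin φ = 0.416451, cos φ = 0.909158, sin λ = -0.818763, cos λ = -0.574131.
East component: ΔE = −sin λ·ΔX + cos λ·ΔY = −(-0.818763)(-308) + (-0.574131)(358) = -457.72 m.
1° of latitude spans πR/180 = 111195 m; at latitude φ, 1° of longitude spans that × cos φ = 101093.8 m, so Δλ = -457.72 / 101093.8 × 3600 = -16.300″.

Δλ = -16.30″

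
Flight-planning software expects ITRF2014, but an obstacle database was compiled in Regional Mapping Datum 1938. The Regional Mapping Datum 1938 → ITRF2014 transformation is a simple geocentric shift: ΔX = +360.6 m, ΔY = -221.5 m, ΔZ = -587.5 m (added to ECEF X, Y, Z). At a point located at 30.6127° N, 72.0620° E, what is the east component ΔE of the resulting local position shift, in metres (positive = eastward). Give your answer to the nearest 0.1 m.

ΔE = -411.3 m

At φ = 30.6127°, λ = 72.0620°: sin φ = 0.509232, cos φ = 0.860629, sin λ = 0.951390, cos λ = 0.307988.
ΔE = −sin λ·ΔX + cos λ·ΔY = −(0.951390)·(360.6) + (0.307988)·(-221.5) = -411.29 m.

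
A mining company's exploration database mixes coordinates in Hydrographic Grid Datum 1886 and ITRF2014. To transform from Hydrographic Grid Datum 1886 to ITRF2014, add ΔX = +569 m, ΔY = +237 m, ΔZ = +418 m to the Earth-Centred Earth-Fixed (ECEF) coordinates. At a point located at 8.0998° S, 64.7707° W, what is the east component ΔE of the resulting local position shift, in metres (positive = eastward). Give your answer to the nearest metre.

ΔE = 616 m

The local east axis at (φ, λ) is (−sin λ, cos λ, 0), so ΔE = −sin(-64.7707°)·569 + cos(-64.7707°)·237 = 615.74 m.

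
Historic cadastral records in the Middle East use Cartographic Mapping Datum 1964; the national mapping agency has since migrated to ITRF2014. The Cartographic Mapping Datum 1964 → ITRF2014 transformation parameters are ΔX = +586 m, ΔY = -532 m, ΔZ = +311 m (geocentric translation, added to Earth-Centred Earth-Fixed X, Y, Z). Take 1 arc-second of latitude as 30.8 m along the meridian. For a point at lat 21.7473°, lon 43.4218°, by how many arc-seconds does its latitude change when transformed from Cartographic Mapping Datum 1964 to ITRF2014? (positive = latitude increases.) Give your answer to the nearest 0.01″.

Δφ = 8.66″

sin φ = 0.370514, cos φ = 0.928827, sin λ = 0.687364, cos λ = 0.726313.
North component: ΔN = −sin φ cos λ·ΔX − sin φ sin λ·ΔY + cos φ·ΔZ = −(0.370514)(0.726313)(586) − (0.370514)(0.687364)(-532) + (0.928827)(311) = 266.66 m.
1° of latitude spans 3600 × 30.80 = 110880 m, so Δφ = 266.66 / 110880 × 3600 = 8.658″.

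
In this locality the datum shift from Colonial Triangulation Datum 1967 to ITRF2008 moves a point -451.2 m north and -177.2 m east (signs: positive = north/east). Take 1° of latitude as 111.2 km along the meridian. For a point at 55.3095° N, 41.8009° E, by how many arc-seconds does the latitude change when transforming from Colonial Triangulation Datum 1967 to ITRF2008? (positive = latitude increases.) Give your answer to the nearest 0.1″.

1° of latitude = 111.2 km, so Δφ = -451.2 / 111200 = -0.0040576° = -14.607″.

Δφ = -14.6″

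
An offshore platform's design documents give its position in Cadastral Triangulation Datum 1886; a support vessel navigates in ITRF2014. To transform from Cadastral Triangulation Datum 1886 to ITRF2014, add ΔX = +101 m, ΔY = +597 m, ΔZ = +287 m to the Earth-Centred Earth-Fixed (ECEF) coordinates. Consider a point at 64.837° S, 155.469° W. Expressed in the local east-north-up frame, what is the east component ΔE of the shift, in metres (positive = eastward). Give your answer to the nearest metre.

ΔE = -501 m

At φ = -64.837°, λ = -155.469°: sin φ = -0.905102, cos φ = 0.425195, sin λ = -0.415186, cos λ = -0.909737.
ΔE = −sin λ·ΔX + cos λ·ΔY = −(-0.415186)·(101) + (-0.909737)·(597) = -501.18 m.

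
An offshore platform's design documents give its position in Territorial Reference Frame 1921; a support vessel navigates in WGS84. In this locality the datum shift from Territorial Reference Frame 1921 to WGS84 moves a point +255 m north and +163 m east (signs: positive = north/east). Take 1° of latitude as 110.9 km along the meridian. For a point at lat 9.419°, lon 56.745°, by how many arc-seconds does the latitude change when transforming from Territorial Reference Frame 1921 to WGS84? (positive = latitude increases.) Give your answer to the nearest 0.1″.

1° of latitude = 110.9 km, so Δφ = 255.0 / 110900 = 0.0022994° = 8.278″.

Δφ = 8.3″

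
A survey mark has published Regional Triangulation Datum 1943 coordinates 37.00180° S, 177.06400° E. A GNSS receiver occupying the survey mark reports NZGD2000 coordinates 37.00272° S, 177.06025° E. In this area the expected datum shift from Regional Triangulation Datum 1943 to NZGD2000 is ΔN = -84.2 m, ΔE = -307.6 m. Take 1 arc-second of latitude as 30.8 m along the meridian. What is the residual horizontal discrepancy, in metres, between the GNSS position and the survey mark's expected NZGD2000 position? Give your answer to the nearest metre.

Observed coordinate differences: Δφ = -0.00092°, Δλ = -0.00375°.
Converting to metres (1° lat = 110880 m, cos φ = 0.798617): observed ΔN = -102.0 m, observed ΔE = -332.1 m.
Subtracting the expected shift leaves a residual of -102.0 − (-84.2) = -17.8 m north and -332.1 − (-307.6) = -24.5 m east.
Residual distance = √((-17.8)² + (-24.5)²) = 30.3 m.

30 m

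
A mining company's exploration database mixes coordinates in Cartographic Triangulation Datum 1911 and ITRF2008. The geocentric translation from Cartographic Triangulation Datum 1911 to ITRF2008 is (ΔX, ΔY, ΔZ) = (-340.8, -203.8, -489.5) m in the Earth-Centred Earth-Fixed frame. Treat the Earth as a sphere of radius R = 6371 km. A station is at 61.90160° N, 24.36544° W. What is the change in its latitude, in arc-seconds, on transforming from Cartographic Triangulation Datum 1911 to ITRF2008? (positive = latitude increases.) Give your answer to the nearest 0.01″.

Δφ = -1.00″

sin φ = 0.882140, cos φ = 0.470987, sin λ = -0.412555, cos λ = 0.910933.
North component: ΔN = −sin φ cos λ·ΔX − sin φ sin λ·ΔY + cos φ·ΔZ = −(0.882140)(0.910933)(-340.8) − (0.882140)(-0.412555)(-203.8) + (0.470987)(-489.5) = -30.86 m.
1° of latitude spans πR/180 = 111195 m, so Δφ = -30.86 / 111195 × 3600 = -0.999″.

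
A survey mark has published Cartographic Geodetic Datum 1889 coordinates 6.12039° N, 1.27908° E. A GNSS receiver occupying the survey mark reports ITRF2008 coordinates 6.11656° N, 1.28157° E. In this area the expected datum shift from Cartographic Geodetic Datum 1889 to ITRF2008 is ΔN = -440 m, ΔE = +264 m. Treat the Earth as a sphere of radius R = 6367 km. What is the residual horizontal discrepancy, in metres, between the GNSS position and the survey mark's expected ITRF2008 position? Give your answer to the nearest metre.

Observed coordinate differences: Δφ = -0.00383°, Δλ = +0.00249°.
Converting to metres (1° lat = 111125 m, cos φ = 0.994300): observed ΔN = -425.6 m, observed ΔE = 275.1 m.
Subtracting the expected shift leaves a residual of -425.6 − (-440) = 14.4 m north and 275.1 − (264) = 11.1 m east.
Residual distance = √(14.4² + 11.1²) = 18.2 m.

18 m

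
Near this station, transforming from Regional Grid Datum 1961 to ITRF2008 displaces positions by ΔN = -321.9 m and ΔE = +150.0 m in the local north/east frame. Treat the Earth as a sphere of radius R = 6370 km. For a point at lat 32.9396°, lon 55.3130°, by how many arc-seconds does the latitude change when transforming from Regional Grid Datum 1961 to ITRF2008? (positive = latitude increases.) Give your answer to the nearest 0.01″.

On a sphere of radius R, 1 rad of latitude = R, so Δφ = ΔN / R = -321.9 / 6370000 = -5.0534e-05 rad = -10.423″.

Δφ = -10.42″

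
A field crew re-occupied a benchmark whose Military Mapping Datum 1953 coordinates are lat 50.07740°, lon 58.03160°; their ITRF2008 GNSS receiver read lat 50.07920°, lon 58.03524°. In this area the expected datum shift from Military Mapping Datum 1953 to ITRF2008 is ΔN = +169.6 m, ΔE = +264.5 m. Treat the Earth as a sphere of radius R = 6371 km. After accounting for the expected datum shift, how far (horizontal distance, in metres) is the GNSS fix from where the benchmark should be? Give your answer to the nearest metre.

Observed coordinate differences: Δφ = +0.00180°, Δλ = +0.00364°.
Converting to metres (1° lat = 111195 m, cos φ = 0.641752): observed ΔN = 200.2 m, observed ΔE = 259.7 m.
Subtracting the expected shift leaves a residual of 200.2 − (169.6) = 30.6 m north and 259.7 − (264.5) = -4.8 m east.
Residual distance = √(30.6² + (-4.8)²) = 30.9 m.

31 m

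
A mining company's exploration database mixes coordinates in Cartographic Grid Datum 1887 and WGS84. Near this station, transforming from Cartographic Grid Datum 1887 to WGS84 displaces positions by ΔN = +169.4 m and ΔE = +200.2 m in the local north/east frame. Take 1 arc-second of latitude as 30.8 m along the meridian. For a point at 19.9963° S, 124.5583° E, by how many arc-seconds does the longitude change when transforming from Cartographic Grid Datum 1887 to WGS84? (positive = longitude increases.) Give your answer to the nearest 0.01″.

At latitude -19.9963°, cos φ = 0.939715.
1″ of longitude at this latitude = 30.80 × cos φ = 28.9432 m, so Δλ = 200.2 / 28.9432 = 6.917″.

Δλ = 6.92″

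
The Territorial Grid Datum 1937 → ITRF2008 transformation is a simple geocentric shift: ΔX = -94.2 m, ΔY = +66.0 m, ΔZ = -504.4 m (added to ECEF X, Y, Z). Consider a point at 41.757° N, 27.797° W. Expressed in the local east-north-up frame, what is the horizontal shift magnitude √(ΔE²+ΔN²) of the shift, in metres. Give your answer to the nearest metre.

301 m

The local east axis at (φ, λ) is (−sin λ, cos λ, 0), so ΔE = −sin(-27.797°)·(-94.2) + cos(-27.797°)·66.0 = 14.45 m.
The local north axis is (−sin φ cos λ, −sin φ sin λ, cos φ), giving ΔN = 55.495 + 20.498 − 376.270 = -300.28 m.
Horizontal magnitude = √(ΔE² + ΔN²) = √(14.45² + (-300.28)²) = 300.62 m.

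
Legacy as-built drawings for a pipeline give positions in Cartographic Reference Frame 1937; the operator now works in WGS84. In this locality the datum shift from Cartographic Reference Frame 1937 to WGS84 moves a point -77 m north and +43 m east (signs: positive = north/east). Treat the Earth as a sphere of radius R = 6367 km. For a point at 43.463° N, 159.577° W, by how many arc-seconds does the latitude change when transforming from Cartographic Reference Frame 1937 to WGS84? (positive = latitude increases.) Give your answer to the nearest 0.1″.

On a sphere of radius R, 1 rad of latitude = R, so Δφ = ΔN / R = -77.0 / 6367000 = -1.2094e-05 rad = -2.494″.

Δφ = -2.5″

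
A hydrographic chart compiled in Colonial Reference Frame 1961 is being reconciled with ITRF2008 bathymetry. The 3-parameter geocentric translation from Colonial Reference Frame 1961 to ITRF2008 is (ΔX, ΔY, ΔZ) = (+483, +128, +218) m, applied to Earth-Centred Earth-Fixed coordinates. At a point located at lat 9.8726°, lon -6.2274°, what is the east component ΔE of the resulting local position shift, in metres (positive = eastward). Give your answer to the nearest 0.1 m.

The local east axis at (φ, λ) is (−sin λ, cos λ, 0), so ΔE = −sin(-6.2274°)·483 + cos(-6.2274°)·128 = 179.64 m.

ΔE = 179.6 m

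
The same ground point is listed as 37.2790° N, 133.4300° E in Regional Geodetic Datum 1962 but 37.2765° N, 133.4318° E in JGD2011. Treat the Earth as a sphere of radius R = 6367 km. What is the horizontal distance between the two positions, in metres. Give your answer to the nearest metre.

320 m

Δφ = 37.2765° − 37.2790° = -0.0025°; Δλ = 133.4318° − 133.4300° = +0.0018°.
1° along a meridian = πR/180 = 111125 m.
ΔN = Δφ × 111125 = -277.8 m; ΔE = Δλ × 111125 × cos(37.2790°) = +0.0018 × 111125 × 0.795696 = 159.2 m.
Distance = √(ΔE² + ΔN²) = √(159.2² + (-277.8)²) = 320.2 m.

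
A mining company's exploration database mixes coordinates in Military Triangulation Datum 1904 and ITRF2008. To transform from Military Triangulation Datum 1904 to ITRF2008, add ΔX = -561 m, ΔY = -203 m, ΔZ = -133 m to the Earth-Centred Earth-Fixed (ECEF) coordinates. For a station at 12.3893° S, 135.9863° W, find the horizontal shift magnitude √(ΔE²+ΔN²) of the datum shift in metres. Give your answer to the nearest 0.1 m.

At φ = -12.3893°, λ = -135.9863°: sin φ = -0.214553, cos φ = 0.976712, sin λ = -0.694830, cos λ = -0.719174.
ΔE = −sin λ·ΔX + cos λ·ΔY = −(-0.694830)·(-561) + (-0.719174)·(-203) = -243.81 m.
ΔN = −sin φ cos λ·ΔX − sin φ sin λ·ΔY + cos φ·ΔZ = −(-0.214553)(-0.719174)(-561) − (-0.214553)(-0.694830)(-203) + (0.976712)(-133) = -13.08 m.
Horizontal magnitude = √(ΔE² + ΔN²) = √((-243.81)² + (-13.08)²) = 244.16 m.

244.2 m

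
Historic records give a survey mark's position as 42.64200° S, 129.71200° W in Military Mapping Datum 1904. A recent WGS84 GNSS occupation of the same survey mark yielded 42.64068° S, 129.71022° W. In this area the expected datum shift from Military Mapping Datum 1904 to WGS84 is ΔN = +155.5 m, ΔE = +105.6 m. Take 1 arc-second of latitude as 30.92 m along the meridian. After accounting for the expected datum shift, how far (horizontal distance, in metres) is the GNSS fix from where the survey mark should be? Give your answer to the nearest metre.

Observed coordinate differences: Δφ = +0.00132°, Δλ = +0.00178°.
Converting to metres (1° lat = 111312 m, cos φ = 0.735601): observed ΔN = 146.9 m, observed ΔE = 145.7 m.
Subtracting the expected shift leaves a residual of 146.9 − (155.5) = -8.6 m north and 145.7 − (105.6) = 40.1 m east.
Residual distance = √((-8.6)² + 40.1²) = 41.1 m.

41 m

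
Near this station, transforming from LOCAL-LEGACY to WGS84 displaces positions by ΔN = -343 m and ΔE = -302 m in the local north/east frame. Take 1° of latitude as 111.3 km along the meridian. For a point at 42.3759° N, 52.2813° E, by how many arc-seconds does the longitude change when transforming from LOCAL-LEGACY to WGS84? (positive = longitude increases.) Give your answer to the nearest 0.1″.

At latitude 42.3759°, cos φ = 0.738739.
1° of longitude at this latitude = 111.3 × cos φ = 82.22 km, so Δλ = -302.0 / 82221.6 = -0.0036730° = -13.223″.

Δλ = -13.2″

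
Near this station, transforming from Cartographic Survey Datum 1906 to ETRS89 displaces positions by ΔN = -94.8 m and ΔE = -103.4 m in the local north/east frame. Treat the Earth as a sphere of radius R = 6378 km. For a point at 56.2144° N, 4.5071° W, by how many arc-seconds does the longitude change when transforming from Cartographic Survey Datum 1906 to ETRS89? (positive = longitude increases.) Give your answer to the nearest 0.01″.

Δλ = -6.01″

At latitude 56.2144°, cos φ = 0.556087.
One radian of longitude at latitude φ spans R cos φ, so Δλ = ΔE / (R cos φ) = -103.4 / (6378000 × 0.556087) = -2.9154e-05 rad = -6.013″.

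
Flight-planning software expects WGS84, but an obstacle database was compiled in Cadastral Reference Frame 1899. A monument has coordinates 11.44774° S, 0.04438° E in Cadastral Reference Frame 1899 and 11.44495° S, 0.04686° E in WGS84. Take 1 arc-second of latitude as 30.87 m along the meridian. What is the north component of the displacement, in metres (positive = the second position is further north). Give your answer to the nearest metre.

Δφ = -11.44495° − -11.44774° = +0.00279°; Δλ = 0.04686° − 0.04438° = +0.00248°.
1° of latitude = 3600 × 30.87 = 111132 m.
ΔN = Δφ × 111132 = 310.1 m; ΔE = Δλ × 111132 × cos(-11.44774°) = +0.00248 × 111132 × 0.980106 = 270.1 m.

ΔN = 310 m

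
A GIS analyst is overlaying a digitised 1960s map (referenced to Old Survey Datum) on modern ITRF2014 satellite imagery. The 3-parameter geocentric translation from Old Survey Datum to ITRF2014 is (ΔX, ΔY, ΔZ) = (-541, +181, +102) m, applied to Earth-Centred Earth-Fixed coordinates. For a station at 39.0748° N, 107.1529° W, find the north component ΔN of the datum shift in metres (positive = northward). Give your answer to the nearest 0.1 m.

At φ = 39.0748°, λ = -107.1529°: sin φ = 0.630334, cos φ = 0.776324, sin λ = -0.955521, cos λ = -0.294923.
ΔN = −sin φ cos λ·ΔX − sin φ sin λ·ΔY + cos φ·ΔZ = −(0.630334)(-0.294923)(-541) − (0.630334)(-0.955521)(181) + (0.776324)(102) = 87.63 m.

ΔN = 87.6 m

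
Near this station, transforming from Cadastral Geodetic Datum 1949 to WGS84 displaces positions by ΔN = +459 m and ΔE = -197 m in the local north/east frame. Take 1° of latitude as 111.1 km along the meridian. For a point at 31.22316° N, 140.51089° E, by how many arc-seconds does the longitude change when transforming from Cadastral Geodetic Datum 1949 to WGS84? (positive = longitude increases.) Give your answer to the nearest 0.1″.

Δλ = -7.5″

At latitude 31.22316°, cos φ = 0.855155.
1° of longitude at this latitude = 111.1 × cos φ = 95.01 km, so Δλ = -197.0 / 95007.7 = -0.0020735° = -7.465″.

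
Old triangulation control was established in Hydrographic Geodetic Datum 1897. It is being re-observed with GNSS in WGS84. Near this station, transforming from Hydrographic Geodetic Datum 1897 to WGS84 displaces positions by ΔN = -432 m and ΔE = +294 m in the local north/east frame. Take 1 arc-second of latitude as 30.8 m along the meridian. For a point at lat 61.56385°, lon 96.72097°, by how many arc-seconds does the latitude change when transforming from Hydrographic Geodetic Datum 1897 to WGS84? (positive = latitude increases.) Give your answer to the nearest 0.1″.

Δφ = -14.0″

1″ of latitude = 30.80 m, so Δφ = -432.0 / 30.80 = -14.026″.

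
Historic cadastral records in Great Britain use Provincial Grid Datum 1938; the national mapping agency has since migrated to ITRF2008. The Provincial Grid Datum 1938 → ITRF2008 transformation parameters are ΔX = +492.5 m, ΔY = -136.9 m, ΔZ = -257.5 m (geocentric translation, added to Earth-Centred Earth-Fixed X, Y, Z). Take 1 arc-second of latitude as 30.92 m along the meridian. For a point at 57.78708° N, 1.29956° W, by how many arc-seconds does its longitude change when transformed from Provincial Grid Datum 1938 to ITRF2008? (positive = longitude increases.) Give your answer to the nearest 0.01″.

sin φ = 0.846073, cos φ = 0.533067, sin λ = -0.022680, cos λ = 0.999743.
East component: ΔE = −sin λ·ΔX + cos λ·ΔY = −(-0.022680)(492.5) + (0.999743)(-136.9) = -125.70 m.
1° of latitude spans 3600 × 30.92 = 111312 m; at latitude φ, 1° of longitude spans that × cos φ = 59336.8 m, so Δλ = -125.70 / 59336.8 × 3600 = -7.626″.

Δλ = -7.63″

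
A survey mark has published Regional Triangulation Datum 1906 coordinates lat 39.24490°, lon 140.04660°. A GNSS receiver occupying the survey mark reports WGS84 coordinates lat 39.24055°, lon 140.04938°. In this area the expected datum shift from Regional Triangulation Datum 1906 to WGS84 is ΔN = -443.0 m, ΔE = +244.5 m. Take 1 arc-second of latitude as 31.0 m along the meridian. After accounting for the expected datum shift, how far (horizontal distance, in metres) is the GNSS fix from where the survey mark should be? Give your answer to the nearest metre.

Observed coordinate differences: Δφ = -0.00435°, Δλ = +0.00278°.
Converting to metres (1° lat = 111600 m, cos φ = 0.774449): observed ΔN = -485.5 m, observed ΔE = 240.3 m.
Subtracting the expected shift leaves a residual of -485.5 − (-443.0) = -42.5 m north and 240.3 − (244.5) = -4.2 m east.
Residual distance = √((-42.5)² + (-4.2)²) = 42.7 m.

43 m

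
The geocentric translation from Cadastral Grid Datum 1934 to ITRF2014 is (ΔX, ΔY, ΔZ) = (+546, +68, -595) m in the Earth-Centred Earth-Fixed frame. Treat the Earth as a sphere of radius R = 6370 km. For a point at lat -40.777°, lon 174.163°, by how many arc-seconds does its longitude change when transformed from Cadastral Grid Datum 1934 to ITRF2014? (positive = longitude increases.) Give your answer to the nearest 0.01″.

sin φ = -0.653117, cos φ = 0.757257, sin λ = 0.101699, cos λ = -0.994815.
East component: ΔE = −sin λ·ΔX + cos λ·ΔY = −(0.101699)(546) + (-0.994815)(68) = -123.17 m.
1° of latitude spans πR/180 = 111177 m; at latitude φ, 1° of longitude spans that × cos φ = 84190.0 m, so Δλ = -123.17 / 84190.0 × 3600 = -5.267″.

Δλ = -5.27″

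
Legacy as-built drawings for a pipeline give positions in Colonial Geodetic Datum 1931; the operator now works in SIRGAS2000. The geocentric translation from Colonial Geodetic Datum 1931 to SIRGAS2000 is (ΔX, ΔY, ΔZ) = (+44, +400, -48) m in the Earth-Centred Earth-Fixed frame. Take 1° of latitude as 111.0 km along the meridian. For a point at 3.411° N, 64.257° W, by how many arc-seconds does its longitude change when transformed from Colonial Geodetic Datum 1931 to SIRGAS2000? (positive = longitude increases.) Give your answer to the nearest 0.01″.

Δλ = 6.93″

sin φ = 0.059498, cos φ = 0.998228, sin λ = -0.900751, cos λ = 0.434335.
East component: ΔE = −sin λ·ΔX + cos λ·ΔY = −(-0.900751)(44) + (0.434335)(400) = 213.37 m.
1° of latitude spans 111000 m; at latitude φ, 1° of longitude spans that × cos φ = 110803.4 m, so Δλ = 213.37 / 110803.4 × 3600 = 6.932″.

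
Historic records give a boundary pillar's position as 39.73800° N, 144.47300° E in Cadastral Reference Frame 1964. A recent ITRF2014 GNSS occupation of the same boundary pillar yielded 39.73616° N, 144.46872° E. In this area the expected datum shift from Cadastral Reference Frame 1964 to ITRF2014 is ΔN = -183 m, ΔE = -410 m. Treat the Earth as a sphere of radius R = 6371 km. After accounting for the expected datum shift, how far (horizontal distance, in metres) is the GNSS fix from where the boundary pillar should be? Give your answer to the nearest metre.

49 m

Observed coordinate differences: Δφ = -0.00184°, Δλ = -0.00428°.
Converting to metres (1° lat = 111195 m, cos φ = 0.768976): observed ΔN = -204.6 m, observed ΔE = -366.0 m.
Subtracting the expected shift leaves a residual of -204.6 − (-183) = -21.6 m north and -366.0 − (-410) = 44.0 m east.
Residual distance = √((-21.6)² + 44.0²) = 49.0 m.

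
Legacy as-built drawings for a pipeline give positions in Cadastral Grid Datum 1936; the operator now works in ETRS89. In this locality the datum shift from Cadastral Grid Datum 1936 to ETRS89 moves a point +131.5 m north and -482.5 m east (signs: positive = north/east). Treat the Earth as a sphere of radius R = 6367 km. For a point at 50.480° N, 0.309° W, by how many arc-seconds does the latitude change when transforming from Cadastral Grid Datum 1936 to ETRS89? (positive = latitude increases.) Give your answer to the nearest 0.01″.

Δφ = 4.26″

On a sphere of radius R, 1 rad of latitude = R, so Δφ = ΔN / R = 131.5 / 6367000 = 2.0653e-05 rad = 4.260″.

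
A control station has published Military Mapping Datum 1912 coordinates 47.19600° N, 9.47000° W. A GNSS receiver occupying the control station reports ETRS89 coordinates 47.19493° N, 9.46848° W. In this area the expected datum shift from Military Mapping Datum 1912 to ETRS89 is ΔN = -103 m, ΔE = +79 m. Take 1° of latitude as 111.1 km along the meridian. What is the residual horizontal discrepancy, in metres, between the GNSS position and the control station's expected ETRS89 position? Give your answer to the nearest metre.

39 m

Observed coordinate differences: Δφ = -0.00107°, Δλ = +0.00152°.
Converting to metres (1° lat = 111100 m, cos φ = 0.679493): observed ΔN = -118.9 m, observed ΔE = 114.7 m.
Subtracting the expected shift leaves a residual of -118.9 − (-103) = -15.9 m north and 114.7 − (79) = 35.7 m east.
Residual distance = √((-15.9)² + 35.7²) = 39.1 m.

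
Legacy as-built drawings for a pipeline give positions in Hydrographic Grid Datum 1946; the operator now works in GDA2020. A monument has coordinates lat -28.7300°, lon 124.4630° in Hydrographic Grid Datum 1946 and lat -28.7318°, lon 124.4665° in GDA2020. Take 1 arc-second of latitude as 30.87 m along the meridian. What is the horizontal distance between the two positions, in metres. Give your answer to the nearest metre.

395 m

Δφ = -28.7318° − -28.7300° = -0.0018°; Δλ = 124.4665° − 124.4630° = +0.0035°.
1° of latitude = 3600 × 30.87 = 111132 m.
ΔN = Δφ × 111132 = -200.0 m; ΔE = Δλ × 111132 × cos(-28.7300°) = +0.0035 × 111132 × 0.876895 = 341.1 m.
Distance = √(ΔE² + ΔN²) = √(341.1² + (-200.0)²) = 395.4 m.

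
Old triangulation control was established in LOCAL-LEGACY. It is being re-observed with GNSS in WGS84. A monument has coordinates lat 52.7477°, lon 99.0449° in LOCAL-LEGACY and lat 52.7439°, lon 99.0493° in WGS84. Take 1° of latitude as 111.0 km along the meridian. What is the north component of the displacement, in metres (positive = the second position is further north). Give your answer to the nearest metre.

ΔN = -422 m

Δφ = 52.7439° − 52.7477° = -0.0038°; Δλ = 99.0493° − 99.0449° = +0.0044°.
ΔN = Δφ × 111000 = -421.8 m; ΔE = Δλ × 111000 × cos(52.7477°) = +0.0044 × 111000 × 0.605326 = 295.6 m.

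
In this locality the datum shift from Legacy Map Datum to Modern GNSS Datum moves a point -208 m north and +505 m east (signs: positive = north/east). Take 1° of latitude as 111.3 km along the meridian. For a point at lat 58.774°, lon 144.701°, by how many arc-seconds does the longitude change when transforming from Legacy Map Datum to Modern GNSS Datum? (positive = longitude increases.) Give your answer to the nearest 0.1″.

Δλ = 31.5″

At latitude 58.774°, cos φ = 0.518415.
1° of longitude at this latitude = 111.3 × cos φ = 57.70 km, so Δλ = 505.0 / 57699.6 = 0.0087522° = 31.508″.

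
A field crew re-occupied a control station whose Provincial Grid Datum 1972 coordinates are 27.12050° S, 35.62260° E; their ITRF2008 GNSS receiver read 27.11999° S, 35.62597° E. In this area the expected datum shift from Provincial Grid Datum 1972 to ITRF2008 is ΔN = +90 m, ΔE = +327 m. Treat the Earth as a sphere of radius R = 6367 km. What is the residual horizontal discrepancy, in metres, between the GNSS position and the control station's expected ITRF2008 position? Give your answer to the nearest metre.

34 m

Observed coordinate differences: Δφ = +0.00051°, Δλ = +0.00337°.
Converting to metres (1° lat = 111125 m, cos φ = 0.890050): observed ΔN = 56.7 m, observed ΔE = 333.3 m.
Subtracting the expected shift leaves a residual of 56.7 − (90) = -33.3 m north and 333.3 − (327) = 6.3 m east.
Residual distance = √((-33.3)² + 6.3²) = 33.9 m.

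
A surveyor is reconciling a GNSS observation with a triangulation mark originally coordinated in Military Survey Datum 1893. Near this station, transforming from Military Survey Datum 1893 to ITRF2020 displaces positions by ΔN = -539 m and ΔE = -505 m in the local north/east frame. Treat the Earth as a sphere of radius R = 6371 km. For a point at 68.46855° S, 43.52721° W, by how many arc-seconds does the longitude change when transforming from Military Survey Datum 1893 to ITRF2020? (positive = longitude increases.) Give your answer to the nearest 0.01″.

At latitude -68.46855°, cos φ = 0.367012.
One radian of longitude at latitude φ spans R cos φ, so Δλ = ΔE / (R cos φ) = -505.0 / (6371000 × 0.367012) = -2.1598e-04 rad = -44.548″.

Δλ = -44.55″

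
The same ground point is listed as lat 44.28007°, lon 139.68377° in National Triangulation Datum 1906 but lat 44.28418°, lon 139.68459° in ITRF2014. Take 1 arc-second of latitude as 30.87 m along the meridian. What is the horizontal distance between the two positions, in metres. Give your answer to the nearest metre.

461 m

Δφ = 44.28418° − 44.28007° = +0.00411°; Δλ = 139.68459° − 139.68377° = +0.00082°.
1° of latitude = 3600 × 30.87 = 111132 m.
ΔN = Δφ × 111132 = 456.8 m; ΔE = Δλ × 111132 × cos(44.28007°) = +0.00082 × 111132 × 0.715936 = 65.2 m.
Distance = √(ΔE² + ΔN²) = √(65.2² + 456.8²) = 461.4 m.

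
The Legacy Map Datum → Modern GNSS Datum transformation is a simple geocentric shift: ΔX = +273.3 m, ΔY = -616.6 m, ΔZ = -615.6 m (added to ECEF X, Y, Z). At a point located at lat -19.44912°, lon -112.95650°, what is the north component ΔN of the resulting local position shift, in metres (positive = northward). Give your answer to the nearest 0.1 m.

ΔN = -426.9 m

The local north axis is (−sin φ cos λ, −sin φ sin λ, cos φ), giving ΔN = -35.493 + 189.049 − 580.472 = -426.92 m.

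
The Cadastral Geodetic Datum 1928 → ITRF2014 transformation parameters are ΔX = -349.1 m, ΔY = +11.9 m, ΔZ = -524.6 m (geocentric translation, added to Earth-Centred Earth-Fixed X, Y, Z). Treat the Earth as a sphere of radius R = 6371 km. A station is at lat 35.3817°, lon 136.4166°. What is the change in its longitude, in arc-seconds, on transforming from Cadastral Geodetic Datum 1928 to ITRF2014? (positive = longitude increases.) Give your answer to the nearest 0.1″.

sin φ = 0.579021, cos φ = 0.815313, sin λ = 0.689410, cos λ = -0.724372.
East component: ΔE = −sin λ·ΔX + cos λ·ΔY = −(0.689410)(-349.1) + (-0.724372)(11.9) = 232.05 m.
1° of latitude spans πR/180 = 111195 m; at latitude φ, 1° of longitude spans that × cos φ = 90658.6 m, so Δλ = 232.05 / 90658.6 × 3600 = 9.215″.

Δλ = 9.2″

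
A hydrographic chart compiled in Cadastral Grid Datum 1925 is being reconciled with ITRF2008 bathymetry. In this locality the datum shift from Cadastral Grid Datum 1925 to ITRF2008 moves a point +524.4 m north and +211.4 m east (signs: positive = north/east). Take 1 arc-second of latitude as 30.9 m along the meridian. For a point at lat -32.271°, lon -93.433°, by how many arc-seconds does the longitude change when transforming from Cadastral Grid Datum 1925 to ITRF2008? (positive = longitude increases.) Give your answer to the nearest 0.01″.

At latitude -32.271°, cos φ = 0.845532.
1″ of longitude at this latitude = 30.90 × cos φ = 26.1269 m, so Δλ = 211.4 / 26.1269 = 8.091″.

Δλ = 8.09″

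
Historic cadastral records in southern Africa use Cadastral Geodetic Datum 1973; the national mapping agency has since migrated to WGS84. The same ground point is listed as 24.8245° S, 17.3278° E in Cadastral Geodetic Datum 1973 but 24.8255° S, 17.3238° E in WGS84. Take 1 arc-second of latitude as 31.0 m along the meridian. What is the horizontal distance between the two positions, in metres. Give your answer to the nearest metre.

Δφ = -24.8255° − -24.8245° = -0.0010°; Δλ = 17.3238° − 17.3278° = -0.0040°.
1° of latitude = 3600 × 31.00 = 111600 m.
ΔN = Δφ × 111600 = -111.6 m; ΔE = Δλ × 111600 × cos(-24.8245°) = -0.0040 × 111600 × 0.907598 = -405.2 m.
Distance = √(ΔE² + ΔN²) = √((-405.2)² + (-111.6)²) = 420.2 m.

420 m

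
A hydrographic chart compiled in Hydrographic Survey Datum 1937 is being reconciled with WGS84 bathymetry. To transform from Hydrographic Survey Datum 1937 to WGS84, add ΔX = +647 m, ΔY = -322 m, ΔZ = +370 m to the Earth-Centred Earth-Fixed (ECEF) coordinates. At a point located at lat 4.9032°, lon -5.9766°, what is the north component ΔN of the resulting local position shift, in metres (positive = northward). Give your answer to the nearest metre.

ΔN = 311 m

The local north axis is (−sin φ cos λ, −sin φ sin λ, cos φ), giving ΔN = -55.000 − 2.866 + 368.646 = 310.78 m.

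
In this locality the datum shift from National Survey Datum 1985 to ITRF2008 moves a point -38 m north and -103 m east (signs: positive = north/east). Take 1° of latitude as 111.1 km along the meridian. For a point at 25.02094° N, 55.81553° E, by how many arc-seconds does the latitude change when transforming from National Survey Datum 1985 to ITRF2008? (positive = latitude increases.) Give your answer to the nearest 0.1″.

Δφ = -1.2″

1° of latitude = 111.1 km, so Δφ = -38.0 / 111100 = -0.0003420° = -1.231″.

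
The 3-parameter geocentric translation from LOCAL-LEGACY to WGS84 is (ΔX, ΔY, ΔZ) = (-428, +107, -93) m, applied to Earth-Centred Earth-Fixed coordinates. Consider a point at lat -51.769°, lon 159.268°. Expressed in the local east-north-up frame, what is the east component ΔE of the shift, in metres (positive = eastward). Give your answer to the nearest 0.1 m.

At φ = -51.769°, λ = 159.268°: sin φ = -0.785522, cos φ = 0.618833, sin λ = 0.353997, cos λ = -0.935246.
ΔE = −sin λ·ΔX + cos λ·ΔY = −(0.353997)·(-428) + (-0.935246)·(107) = 51.44 m.

ΔE = 51.4 m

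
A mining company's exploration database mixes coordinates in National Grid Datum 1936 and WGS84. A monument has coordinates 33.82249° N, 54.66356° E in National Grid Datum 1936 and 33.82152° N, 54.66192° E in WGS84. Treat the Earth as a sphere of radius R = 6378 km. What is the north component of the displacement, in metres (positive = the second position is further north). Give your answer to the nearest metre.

ΔN = -108 m

Δφ = 33.82152° − 33.82249° = -0.00097°; Δλ = 54.66192° − 54.66356° = -0.00164°.
1° along a meridian = πR/180 = 111317 m.
ΔN = Δφ × 111317 = -108.0 m; ΔE = Δλ × 111317 × cos(33.82249°) = -0.00164 × 111317 × 0.830766 = -151.7 m.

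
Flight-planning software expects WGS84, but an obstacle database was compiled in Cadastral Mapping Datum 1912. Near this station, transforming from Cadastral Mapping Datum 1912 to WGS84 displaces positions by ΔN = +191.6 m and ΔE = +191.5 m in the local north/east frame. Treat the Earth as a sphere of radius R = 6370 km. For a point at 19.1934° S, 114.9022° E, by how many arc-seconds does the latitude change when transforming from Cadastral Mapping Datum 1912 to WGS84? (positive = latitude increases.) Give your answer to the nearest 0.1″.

Δφ = 6.2″

On a sphere of radius R, 1 rad of latitude = R, so Δφ = ΔN / R = 191.6 / 6370000 = 3.0078e-05 rad = 6.204″.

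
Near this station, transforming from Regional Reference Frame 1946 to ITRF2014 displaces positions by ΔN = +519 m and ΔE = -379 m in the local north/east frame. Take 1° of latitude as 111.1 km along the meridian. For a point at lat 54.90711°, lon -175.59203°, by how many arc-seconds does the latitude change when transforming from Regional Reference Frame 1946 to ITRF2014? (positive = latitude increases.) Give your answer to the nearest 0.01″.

1° of latitude = 111.1 km, so Δφ = 519.0 / 111100 = 0.0046715° = 16.817″.

Δφ = 16.82″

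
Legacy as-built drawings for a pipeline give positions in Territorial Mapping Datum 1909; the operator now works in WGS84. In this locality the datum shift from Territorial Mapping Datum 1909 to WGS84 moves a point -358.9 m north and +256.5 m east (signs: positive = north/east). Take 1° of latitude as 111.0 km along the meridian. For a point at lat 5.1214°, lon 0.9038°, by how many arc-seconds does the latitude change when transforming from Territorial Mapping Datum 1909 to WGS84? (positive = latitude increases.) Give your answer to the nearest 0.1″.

Δφ = -11.6″

1° of latitude = 111.0 km, so Δφ = -358.9 / 111000 = -0.0032333° = -11.640″.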